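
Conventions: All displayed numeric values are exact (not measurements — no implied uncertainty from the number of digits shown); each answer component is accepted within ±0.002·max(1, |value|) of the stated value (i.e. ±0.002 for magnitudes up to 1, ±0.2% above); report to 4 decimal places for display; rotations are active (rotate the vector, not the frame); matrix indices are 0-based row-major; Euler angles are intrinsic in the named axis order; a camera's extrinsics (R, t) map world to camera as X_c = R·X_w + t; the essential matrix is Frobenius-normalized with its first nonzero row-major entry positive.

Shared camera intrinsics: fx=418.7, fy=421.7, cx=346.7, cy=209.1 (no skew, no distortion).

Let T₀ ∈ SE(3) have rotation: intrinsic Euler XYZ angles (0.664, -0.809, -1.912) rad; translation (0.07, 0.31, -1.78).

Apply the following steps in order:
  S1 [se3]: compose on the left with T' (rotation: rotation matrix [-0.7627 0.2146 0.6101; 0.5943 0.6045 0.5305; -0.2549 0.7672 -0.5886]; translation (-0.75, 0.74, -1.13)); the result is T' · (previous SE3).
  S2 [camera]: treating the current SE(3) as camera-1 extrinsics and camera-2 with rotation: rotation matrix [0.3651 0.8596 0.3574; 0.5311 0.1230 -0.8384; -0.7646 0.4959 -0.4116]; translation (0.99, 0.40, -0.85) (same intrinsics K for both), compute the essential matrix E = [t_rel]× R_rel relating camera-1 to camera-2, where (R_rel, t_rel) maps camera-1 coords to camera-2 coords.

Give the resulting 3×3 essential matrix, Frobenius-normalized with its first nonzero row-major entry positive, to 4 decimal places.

after S1 (compose_se3): R=[-0.4217 -0.4410 0.7923; -0.9049 0.1487 -0.3988; 0.0581 -0.8851 -0.4618], t=(-1.8228, 0.0248, 0.1377)
after S2 (essential): [0.3129 0.5138 -0.2824; -0.1656 0.0700 -0.4760; 0.3503 0.2003 0.3695]

matrix = [0.3129 0.5138 -0.2824; -0.1656 0.0700 -0.4760; 0.3503 0.2003 0.3695]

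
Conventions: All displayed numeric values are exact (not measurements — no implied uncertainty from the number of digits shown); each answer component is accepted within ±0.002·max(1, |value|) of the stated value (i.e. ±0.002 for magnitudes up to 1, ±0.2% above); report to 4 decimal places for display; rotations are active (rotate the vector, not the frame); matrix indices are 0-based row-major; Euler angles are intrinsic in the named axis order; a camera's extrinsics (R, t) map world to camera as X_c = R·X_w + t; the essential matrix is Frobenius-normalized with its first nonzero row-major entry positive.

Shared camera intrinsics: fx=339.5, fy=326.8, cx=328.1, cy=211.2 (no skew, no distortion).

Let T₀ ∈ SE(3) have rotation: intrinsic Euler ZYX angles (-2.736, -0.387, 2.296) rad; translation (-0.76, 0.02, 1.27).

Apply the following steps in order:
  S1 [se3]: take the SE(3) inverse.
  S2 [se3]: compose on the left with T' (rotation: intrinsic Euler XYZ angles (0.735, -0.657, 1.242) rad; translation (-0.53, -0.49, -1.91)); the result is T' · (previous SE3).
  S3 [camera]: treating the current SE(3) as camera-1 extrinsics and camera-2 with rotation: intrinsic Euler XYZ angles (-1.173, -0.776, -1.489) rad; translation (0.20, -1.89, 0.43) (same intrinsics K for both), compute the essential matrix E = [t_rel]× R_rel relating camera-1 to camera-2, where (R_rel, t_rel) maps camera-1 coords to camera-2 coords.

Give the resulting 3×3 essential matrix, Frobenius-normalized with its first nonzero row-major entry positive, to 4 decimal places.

matrix = [0.3832 -0.3523 -0.2481; -0.3204 -0.4322 0.4208; -0.1796 0.4084 0.0448]

after S1 (invert_se3): R=[-0.8509 -0.3654 0.3774; -0.0022 0.7209 0.6930; -0.5253 0.5889 -0.6142], t=(-1.1187, -0.8962, 0.3691)
after S2 (compose_se3): R=[0.1049 -0.9933 -0.0477; -0.2073 -0.0688 0.9759; -0.9726 -0.0925 -0.2132], t=(-0.3698, -1.8855, -2.3766)
after S3 (essential): [0.3832 -0.3523 -0.2481; -0.3204 -0.4322 0.4208; -0.1796 0.4084 0.0448]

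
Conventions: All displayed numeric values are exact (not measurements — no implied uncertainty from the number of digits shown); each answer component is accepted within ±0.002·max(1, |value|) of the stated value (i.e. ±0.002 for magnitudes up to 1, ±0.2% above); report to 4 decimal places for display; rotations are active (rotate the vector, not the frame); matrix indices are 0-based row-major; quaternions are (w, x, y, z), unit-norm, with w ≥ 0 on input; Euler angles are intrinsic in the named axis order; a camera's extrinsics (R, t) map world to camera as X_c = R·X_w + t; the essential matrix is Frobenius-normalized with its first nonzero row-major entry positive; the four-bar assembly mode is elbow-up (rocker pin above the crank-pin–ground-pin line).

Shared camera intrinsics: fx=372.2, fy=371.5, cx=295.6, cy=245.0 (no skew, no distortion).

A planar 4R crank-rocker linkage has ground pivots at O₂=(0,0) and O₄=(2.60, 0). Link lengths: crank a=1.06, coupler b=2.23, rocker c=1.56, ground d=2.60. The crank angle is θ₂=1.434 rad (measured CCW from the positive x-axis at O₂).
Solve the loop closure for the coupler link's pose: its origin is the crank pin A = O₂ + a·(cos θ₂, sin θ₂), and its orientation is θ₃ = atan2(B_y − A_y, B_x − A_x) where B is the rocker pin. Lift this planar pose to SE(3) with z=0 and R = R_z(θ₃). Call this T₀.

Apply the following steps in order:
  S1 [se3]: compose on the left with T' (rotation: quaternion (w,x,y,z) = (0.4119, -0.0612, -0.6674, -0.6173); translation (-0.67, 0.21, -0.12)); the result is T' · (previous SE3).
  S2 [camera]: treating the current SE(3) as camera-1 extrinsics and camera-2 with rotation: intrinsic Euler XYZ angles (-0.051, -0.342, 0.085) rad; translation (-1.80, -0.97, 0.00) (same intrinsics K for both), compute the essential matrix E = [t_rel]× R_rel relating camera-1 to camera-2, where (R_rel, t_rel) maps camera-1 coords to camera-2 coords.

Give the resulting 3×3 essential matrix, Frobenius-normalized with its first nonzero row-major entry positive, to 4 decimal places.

source (fourbar_fk): coupler pose = R=[0.9761 -0.2174 0.0000; 0.2174 0.9761 0.0000; 0.0000 0.0000 1.0000], t=(0.1446, 1.0501, 0.0000)
after S1 (compose_se3): R=[-0.5092 0.7182 -0.4743; -0.3666 0.3176 0.8745; 0.7787 0.6192 0.1016], t=(-0.1446, 0.3901, 0.7828)
after S2 (essential): [0.3753 -0.2263 -0.0135; -0.3128 0.4801 0.0659; -0.5084 -0.4488 -0.1233]

matrix = [0.3753 -0.2263 -0.0135; -0.3128 0.4801 0.0659; -0.5084 -0.4488 -0.1233]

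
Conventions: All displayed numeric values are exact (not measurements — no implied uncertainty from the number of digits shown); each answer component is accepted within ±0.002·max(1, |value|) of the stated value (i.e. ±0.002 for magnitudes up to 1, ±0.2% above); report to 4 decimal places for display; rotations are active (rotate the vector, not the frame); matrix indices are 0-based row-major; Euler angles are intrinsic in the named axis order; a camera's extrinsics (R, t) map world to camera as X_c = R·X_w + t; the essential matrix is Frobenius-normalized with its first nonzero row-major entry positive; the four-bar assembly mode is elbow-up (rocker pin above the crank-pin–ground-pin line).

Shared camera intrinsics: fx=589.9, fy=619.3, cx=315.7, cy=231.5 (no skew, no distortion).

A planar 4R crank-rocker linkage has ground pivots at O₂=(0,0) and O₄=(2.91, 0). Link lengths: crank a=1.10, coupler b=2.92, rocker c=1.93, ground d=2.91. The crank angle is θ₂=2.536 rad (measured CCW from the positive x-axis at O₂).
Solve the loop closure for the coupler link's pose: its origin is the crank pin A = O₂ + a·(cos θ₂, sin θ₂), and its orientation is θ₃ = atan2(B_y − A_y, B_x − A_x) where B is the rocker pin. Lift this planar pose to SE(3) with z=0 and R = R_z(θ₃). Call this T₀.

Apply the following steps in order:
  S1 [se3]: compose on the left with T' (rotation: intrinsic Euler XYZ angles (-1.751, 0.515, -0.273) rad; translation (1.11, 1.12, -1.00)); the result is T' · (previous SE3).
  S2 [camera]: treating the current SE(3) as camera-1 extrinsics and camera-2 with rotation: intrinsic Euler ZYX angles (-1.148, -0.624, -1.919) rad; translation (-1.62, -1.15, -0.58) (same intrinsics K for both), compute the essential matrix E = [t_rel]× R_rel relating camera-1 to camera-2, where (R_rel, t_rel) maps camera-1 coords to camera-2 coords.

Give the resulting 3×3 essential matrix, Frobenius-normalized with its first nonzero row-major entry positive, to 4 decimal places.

source (fourbar_fk): coupler pose = R=[0.9416 -0.3368 0.0000; 0.3368 0.9416 0.0000; 0.0000 0.0000 1.0000], t=(-0.9044, 0.6262, 0.0000)
after S1 (compose_se3): R=[0.8681 -0.0613 0.4925; -0.4960 -0.1447 0.8562; 0.0188 -0.9876 -0.1560], t=(0.4990, 1.3084, -1.8951)
after S2 (essential): [0.0840 -0.1206 -0.2701; 0.4758 -0.0846 0.4988; 0.4207 -0.3174 -0.3813]

matrix = [0.0840 -0.1206 -0.2701; 0.4758 -0.0846 0.4988; 0.4207 -0.3174 -0.3813]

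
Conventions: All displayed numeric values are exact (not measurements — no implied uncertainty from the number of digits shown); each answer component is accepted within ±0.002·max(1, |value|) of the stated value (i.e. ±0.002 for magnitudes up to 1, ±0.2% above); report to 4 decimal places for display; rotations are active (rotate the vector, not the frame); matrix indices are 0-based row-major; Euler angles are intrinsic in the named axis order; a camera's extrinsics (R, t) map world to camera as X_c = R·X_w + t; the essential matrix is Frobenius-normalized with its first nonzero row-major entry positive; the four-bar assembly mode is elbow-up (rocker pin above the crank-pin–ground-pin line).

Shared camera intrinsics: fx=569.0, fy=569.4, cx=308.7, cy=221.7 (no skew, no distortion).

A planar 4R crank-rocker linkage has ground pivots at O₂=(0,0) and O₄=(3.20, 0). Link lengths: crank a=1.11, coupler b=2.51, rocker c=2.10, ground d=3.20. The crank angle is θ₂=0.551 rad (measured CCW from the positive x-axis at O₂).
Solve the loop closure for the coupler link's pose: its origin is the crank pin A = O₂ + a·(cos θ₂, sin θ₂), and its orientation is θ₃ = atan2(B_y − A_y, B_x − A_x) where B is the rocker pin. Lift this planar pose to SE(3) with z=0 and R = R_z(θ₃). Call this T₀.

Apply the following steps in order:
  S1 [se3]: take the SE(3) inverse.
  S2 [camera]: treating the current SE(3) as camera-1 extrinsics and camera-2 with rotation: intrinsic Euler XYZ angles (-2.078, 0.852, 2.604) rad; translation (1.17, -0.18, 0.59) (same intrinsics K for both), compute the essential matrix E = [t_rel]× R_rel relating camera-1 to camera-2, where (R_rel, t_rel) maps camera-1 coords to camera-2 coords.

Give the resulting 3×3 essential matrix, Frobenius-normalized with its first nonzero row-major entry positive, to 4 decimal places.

matrix = [0.2790 -0.4073 0.2802; 0.0094 0.3696 -0.2774; -0.6478 -0.1376 0.1601]

source (fourbar_fk): coupler pose = R=[0.8004 -0.5994 0.0000; 0.5994 0.8004 0.0000; 0.0000 0.0000 1.0000], t=(0.9457, 0.5811, 0.0000)
after S1 (invert_se3): R=[0.8004 0.5994 0.0000; -0.5994 0.8004 0.0000; 0.0000 0.0000 1.0000], t=(-1.1053, 0.1017, 0.0000)
after S2 (essential): [0.2790 -0.4073 0.2802; 0.0094 0.3696 -0.2774; -0.6478 -0.1376 0.1601]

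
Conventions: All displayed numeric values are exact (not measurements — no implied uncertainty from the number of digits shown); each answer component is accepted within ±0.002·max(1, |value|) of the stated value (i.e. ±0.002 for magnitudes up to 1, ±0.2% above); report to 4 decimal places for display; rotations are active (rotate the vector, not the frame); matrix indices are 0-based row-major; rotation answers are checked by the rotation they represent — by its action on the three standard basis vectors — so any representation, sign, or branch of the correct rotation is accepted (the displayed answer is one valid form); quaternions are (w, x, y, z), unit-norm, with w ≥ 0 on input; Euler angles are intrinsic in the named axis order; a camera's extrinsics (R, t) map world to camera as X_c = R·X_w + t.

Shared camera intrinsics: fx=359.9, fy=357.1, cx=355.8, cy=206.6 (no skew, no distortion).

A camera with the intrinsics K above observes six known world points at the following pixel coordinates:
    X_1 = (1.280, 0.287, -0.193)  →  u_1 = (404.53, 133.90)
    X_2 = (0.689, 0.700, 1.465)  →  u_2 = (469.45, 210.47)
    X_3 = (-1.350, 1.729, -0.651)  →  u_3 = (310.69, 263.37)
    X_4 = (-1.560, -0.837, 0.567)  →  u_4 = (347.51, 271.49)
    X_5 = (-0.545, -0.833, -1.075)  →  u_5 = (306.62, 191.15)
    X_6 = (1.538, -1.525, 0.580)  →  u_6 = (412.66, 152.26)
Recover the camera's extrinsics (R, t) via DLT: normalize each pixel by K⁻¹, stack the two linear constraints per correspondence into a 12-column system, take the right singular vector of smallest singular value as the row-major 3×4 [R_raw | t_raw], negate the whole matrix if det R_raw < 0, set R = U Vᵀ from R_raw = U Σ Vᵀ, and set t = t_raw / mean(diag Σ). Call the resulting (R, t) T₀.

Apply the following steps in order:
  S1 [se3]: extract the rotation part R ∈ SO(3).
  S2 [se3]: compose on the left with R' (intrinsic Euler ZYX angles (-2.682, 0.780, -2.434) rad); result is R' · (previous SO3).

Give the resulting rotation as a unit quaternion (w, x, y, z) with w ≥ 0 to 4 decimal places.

source (pnp_recover): camera pose = R=[0.5246 0.1798 0.8321; -0.8508 0.0778 0.5196; 0.0287 -0.9806 0.1938], t=(0.3200, -0.1600, 6.7998)
after S1 (rot_of_se3): [0.5246 0.1798 0.8321; -0.8508 0.0778 0.5196; 0.0287 -0.9806 0.1938]
after S2 (compose_so3): [-0.3740 -0.8614 -0.3437; -0.9274 0.3509 0.1299; 0.0087 0.3673 -0.9300]

rotation (quat) = (0.1082, 0.5489, -0.8147, -0.1526)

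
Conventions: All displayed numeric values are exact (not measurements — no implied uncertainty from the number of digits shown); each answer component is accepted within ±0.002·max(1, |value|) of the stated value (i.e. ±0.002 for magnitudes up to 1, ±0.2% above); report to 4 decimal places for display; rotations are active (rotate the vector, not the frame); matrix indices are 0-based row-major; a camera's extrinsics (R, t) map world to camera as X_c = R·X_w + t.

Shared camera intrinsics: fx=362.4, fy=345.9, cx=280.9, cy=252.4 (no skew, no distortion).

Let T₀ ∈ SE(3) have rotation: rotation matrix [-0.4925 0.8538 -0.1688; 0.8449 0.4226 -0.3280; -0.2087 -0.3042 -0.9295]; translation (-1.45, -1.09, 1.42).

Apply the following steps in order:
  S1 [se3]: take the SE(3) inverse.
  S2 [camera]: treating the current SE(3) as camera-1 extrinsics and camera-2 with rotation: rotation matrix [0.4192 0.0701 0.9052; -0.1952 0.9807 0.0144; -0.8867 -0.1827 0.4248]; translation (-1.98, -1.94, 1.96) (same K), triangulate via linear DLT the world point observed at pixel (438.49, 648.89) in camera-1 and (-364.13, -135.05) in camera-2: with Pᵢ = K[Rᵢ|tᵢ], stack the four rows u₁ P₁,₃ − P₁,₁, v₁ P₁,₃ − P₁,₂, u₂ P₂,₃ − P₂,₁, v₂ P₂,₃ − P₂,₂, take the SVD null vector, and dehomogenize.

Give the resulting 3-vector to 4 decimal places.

after S1 (invert_se3): R=[-0.4925 0.8449 -0.2087; 0.8538 0.4226 -0.3042; -0.1688 -0.3280 -0.9295], t=(0.5031, 2.1305, 0.7176)
after S2 (triangulate): (-0.3298, -0.1050, -1.1543)

result = (-0.3298, -0.1050, -1.1543)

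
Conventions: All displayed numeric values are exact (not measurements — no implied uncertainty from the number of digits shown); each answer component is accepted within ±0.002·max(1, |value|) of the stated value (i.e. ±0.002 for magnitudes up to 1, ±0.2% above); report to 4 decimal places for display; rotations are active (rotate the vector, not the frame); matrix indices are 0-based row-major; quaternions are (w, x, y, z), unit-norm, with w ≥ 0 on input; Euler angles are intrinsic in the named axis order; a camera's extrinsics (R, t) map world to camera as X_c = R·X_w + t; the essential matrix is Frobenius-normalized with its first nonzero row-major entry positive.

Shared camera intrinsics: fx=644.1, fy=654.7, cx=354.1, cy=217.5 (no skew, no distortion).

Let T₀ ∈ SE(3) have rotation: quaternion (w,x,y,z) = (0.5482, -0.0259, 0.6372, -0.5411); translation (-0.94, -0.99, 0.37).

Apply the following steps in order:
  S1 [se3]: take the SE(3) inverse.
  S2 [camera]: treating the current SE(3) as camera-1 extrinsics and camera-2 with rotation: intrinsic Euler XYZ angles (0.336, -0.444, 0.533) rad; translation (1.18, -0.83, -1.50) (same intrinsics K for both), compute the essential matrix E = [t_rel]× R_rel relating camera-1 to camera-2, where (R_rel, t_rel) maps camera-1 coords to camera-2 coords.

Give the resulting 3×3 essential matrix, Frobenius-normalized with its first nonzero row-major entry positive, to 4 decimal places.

matrix = [0.2241 0.4896 -0.4201; 0.0368 -0.1855 -0.4279; 0.0500 0.4370 0.3482]

after S1 (invert_se3): R=[-0.3976 -0.6263 -0.6706; 0.5603 0.4131 -0.7180; 0.7266 -0.6612 0.1866], t=(-0.7456, 1.2012, -0.0406)
after S2 (essential): [0.2241 0.4896 -0.4201; 0.0368 -0.1855 -0.4279; 0.0500 0.4370 0.3482]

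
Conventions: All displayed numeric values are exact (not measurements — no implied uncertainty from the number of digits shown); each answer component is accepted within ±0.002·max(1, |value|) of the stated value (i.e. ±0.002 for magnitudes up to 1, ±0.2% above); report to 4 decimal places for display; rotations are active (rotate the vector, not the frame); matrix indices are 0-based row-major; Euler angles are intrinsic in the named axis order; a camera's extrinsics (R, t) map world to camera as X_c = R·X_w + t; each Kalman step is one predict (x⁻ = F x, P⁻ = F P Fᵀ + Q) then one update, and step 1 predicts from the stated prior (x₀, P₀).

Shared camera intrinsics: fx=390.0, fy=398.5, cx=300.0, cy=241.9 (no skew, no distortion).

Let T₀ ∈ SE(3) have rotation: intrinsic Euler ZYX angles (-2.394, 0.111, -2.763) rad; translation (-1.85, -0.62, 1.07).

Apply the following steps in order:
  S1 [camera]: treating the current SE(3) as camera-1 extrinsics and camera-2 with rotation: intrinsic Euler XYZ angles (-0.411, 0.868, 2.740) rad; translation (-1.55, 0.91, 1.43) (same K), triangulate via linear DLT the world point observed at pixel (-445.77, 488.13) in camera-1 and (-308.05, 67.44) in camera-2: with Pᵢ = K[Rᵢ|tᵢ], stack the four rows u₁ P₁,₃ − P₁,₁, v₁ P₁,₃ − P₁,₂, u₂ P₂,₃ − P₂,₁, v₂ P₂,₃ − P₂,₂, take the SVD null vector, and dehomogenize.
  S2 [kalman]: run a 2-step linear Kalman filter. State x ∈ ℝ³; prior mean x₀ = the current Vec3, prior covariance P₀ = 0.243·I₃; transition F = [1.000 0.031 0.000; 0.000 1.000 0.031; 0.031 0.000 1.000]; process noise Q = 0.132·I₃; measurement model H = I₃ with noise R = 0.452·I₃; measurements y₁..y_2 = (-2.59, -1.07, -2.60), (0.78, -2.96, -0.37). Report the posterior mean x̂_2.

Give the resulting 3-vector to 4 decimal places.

after S1 (triangulate): (-0.3384, 1.5691, -1.0645)
after S2 (kf_track): (-0.4470, -1.0820, -1.2148)

result = (-0.4470, -1.0820, -1.2148)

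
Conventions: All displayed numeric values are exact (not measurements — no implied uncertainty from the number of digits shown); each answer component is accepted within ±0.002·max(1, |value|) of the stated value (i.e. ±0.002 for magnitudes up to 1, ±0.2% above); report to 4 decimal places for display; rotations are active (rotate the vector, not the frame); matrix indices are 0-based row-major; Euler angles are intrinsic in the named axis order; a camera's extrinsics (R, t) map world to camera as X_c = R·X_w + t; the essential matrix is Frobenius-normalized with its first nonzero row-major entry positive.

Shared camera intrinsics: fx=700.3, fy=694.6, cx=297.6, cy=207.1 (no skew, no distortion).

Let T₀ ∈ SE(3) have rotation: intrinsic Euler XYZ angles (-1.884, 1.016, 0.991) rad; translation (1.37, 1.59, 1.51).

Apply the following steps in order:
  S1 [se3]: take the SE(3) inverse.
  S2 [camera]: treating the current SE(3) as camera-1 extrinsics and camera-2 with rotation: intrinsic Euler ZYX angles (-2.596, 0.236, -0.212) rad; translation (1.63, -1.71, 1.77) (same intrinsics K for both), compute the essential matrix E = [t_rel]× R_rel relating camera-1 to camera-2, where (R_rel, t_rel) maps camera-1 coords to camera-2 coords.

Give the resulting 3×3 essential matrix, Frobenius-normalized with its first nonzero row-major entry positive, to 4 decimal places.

after S1 (invert_se3): R=[0.2886 -0.7008 -0.6524; -0.4407 0.5077 -0.7403; 0.8500 0.5011 -0.1623], t=(1.7040, 0.9143, -1.7163)
after S2 (essential): [0.0949 0.3992 0.5490; -0.1103 0.3780 -0.0712; -0.2242 0.4189 -0.3799]

matrix = [0.0949 0.3992 0.5490; -0.1103 0.3780 -0.0712; -0.2242 0.4189 -0.3799]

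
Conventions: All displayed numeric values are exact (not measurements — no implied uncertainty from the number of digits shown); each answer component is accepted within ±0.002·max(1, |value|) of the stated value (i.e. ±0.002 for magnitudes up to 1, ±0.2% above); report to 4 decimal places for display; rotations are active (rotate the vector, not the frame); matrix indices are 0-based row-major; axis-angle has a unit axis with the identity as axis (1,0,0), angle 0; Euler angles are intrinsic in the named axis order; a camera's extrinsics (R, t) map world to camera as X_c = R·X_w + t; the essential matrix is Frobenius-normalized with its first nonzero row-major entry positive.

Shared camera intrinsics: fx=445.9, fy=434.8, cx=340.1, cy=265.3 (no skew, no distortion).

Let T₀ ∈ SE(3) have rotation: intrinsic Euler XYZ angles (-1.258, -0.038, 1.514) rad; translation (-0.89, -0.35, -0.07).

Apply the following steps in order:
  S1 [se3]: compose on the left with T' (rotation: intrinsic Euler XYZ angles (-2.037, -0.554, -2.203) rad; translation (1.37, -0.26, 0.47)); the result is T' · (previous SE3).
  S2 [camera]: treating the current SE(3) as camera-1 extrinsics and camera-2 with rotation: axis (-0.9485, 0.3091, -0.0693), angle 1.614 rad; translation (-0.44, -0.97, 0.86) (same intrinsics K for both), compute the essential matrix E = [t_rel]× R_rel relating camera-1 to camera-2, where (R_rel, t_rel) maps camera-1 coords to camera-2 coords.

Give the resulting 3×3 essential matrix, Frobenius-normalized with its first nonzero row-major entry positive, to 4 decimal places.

after S1 (compose_se3): R=[0.6831 0.5231 0.5096; -0.5169 -0.1466 0.8434; 0.5159 -0.8395 0.1703], t=(1.6140, -0.6144, -0.3870)
after S2 (essential): [0.0070 0.6195 0.0873; -0.1756 -0.0120 -0.6550; -0.0553 0.3402 -0.1724]

matrix = [0.0070 0.6195 0.0873; -0.1756 -0.0120 -0.6550; -0.0553 0.3402 -0.1724]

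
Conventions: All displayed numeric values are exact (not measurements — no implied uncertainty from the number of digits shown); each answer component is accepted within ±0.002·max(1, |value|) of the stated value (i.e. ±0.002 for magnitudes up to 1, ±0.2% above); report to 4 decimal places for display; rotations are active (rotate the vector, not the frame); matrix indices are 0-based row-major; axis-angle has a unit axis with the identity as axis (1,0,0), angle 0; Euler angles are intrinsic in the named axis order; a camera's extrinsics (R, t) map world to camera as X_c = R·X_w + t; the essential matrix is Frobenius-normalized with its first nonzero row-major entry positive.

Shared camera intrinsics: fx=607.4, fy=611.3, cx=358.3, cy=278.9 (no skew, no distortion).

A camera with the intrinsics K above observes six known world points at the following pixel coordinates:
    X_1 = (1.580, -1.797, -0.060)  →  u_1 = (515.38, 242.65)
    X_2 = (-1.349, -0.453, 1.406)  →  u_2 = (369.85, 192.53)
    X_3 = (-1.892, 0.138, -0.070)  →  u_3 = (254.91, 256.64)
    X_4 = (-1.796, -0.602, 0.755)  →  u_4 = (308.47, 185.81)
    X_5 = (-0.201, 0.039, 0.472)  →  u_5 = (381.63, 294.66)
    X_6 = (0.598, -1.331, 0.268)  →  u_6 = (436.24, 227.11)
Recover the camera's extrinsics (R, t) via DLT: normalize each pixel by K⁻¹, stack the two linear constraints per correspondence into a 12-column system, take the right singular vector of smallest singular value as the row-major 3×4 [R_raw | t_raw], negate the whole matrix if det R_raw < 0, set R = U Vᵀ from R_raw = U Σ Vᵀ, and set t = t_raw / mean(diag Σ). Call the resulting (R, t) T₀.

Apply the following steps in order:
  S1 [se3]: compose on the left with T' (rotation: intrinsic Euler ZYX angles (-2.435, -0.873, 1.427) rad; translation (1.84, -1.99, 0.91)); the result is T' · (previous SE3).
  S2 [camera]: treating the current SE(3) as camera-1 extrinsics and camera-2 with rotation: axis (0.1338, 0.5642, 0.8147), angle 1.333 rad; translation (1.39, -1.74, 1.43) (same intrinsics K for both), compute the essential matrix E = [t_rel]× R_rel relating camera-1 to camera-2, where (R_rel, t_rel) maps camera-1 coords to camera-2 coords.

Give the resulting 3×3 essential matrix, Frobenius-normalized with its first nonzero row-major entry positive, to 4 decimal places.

matrix = [0.3629 -0.3320 0.2746; 0.5464 -0.0307 -0.0714; -0.2474 -0.3675 0.4264]

source (pnp_recover): camera pose = R=[0.6973 -0.0264 0.7163; 0.4475 0.7967 -0.4062; -0.5599 0.6038 0.5674], t=(0.0701, 0.4300, 6.5493)
after S1 (compose_se3): R=[0.2720 0.2091 -0.9393; -0.5807 0.8140 0.0130; 0.7673 0.5420 0.3428], t=(-1.5675, 3.5424, 1.8402)
after S2 (essential): [0.3629 -0.3320 0.2746; 0.5464 -0.0307 -0.0714; -0.2474 -0.3675 0.4264]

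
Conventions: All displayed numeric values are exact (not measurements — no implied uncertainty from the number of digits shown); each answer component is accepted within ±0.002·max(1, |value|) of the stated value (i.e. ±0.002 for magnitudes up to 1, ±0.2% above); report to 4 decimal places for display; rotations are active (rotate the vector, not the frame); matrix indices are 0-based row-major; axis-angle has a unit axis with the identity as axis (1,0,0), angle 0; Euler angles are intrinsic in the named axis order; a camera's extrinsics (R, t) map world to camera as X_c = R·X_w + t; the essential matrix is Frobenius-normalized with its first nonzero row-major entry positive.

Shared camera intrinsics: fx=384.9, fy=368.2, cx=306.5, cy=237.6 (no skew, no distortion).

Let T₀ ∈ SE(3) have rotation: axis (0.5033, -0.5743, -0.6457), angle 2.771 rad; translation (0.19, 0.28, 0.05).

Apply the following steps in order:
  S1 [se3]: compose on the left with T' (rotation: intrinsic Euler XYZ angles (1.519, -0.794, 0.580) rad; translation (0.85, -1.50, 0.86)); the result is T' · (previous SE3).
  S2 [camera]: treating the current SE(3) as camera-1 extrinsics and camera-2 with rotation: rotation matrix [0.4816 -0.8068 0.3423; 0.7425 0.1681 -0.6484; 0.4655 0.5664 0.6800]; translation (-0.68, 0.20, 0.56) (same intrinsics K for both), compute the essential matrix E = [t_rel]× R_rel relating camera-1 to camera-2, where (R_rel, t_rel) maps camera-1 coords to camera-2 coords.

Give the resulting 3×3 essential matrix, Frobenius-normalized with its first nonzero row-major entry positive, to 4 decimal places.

matrix = [0.3544 -0.3165 -0.5156; -0.4373 -0.5541 0.0355; -0.0606 0.0234 0.0686]

after S1 (compose_se3): R=[0.3442 -0.7180 -0.6050; 0.2016 -0.5728 0.7945; -0.9170 -0.3955 -0.0524], t=(0.8182, -1.5214, 1.1999)
after S2 (essential): [0.3544 -0.3165 -0.5156; -0.4373 -0.5541 0.0355; -0.0606 0.0234 0.0686]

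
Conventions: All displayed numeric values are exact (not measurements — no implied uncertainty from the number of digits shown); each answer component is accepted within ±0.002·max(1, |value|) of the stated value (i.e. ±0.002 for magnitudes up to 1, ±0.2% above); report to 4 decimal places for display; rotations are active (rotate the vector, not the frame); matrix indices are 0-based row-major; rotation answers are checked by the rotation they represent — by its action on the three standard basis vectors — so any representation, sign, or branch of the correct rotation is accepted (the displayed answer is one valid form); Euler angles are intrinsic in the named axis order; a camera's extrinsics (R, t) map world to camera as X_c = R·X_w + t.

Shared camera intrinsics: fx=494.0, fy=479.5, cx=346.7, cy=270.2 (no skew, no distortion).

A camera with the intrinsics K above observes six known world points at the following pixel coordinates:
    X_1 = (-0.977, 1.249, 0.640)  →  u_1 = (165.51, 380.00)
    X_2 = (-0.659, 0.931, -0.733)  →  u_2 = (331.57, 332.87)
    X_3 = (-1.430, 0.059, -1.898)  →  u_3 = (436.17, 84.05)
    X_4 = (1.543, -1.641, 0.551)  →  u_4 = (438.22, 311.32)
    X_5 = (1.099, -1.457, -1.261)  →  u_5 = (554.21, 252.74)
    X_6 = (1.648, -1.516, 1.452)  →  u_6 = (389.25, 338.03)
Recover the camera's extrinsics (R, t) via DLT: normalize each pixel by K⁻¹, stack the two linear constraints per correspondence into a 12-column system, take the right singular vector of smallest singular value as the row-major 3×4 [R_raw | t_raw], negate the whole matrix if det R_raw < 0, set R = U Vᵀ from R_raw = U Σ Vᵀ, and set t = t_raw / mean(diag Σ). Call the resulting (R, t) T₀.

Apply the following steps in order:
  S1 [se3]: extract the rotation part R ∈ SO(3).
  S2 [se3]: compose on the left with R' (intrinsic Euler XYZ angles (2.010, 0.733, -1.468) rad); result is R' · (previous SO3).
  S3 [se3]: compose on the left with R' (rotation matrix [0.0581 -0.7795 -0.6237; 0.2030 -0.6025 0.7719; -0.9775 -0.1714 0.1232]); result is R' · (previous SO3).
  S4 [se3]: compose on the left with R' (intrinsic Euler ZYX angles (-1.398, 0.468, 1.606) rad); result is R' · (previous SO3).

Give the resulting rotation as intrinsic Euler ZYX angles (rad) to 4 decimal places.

rotation (euler_zyx) = (0.3893, 0.3507, 0.6811)

source (pnp_recover): camera pose = R=[0.6428 -0.3084 -0.7012; 0.6681 0.6735 0.3163; 0.3747 -0.6718 0.6390], t=(0.0999, 0.4601, 4.5108)
after S1 (rot_of_se3): [0.6428 -0.3084 -0.7012; 0.6681 0.6735 0.3163; 0.3747 -0.6718 0.6390]
after S2 (compose_so3): [0.7937 0.0249 0.6079; 0.4331 0.6786 -0.5932; -0.4272 0.7341 0.5278]
after S3 (compose_so3): [-0.0250 -0.9854 0.1685; -0.4296 0.1628 0.8882; -0.9027 -0.0502 -0.4274]
after S4 (compose_so3): [0.8689 -0.0947 0.4859; 0.3564 0.8009 -0.4813; -0.3436 0.5913 0.7296]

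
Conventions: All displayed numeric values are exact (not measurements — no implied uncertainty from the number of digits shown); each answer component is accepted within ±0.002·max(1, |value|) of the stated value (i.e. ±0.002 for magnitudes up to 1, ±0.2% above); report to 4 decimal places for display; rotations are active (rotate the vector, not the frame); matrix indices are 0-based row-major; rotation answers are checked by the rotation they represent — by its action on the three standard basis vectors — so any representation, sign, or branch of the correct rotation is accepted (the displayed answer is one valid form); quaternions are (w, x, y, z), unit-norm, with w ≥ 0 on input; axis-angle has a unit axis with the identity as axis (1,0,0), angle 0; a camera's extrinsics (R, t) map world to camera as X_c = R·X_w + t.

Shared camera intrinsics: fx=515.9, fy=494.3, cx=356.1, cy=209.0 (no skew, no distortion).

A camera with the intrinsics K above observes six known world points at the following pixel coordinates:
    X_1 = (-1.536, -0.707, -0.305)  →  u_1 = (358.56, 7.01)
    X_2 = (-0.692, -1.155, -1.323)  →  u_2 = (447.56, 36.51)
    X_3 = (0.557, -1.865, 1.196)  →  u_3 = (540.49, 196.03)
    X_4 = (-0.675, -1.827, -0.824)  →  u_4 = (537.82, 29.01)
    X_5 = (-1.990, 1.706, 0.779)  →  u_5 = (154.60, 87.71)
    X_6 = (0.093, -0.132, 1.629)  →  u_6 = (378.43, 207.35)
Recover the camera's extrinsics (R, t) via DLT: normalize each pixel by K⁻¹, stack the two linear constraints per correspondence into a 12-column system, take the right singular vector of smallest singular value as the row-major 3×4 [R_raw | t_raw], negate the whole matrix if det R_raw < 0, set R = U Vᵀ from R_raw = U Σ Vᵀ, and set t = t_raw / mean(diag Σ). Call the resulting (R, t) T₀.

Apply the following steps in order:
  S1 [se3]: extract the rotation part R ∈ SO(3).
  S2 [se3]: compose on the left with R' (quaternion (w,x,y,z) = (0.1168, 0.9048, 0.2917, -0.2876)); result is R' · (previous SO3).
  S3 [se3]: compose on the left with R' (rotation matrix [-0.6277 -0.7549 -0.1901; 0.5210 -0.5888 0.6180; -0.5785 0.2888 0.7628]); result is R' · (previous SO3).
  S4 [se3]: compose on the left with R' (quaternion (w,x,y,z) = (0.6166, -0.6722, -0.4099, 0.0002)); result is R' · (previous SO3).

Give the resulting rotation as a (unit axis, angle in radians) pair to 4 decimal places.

source (pnp_recover): camera pose = R=[0.3190 -0.9375 0.1387; 0.9463 0.3232 0.0082; -0.0525 0.1286 0.9903], t=(-0.1098, -0.0804, 4.6327)
after S1 (rot_of_se3): [0.3190 -0.9375 0.1387; 0.9463 0.3232 0.0082; -0.0525 0.1286 0.9903]
after S2 (compose_so3): [0.7987 -0.4888 -0.3508; -0.5926 -0.7400 -0.3181; -0.1041 0.4620 -0.8808]
after S3 (compose_so3): [-0.0342 0.7776 0.6278; 0.7007 0.4666 -0.5398; -0.7127 0.4215 -0.5608]
after S4 (compose_so3): [0.7236 0.5602 0.4032; -0.5419 0.8229 -0.1707; -0.4274 -0.0950 0.8991]

rotation (axis_angle) = ((0.0548, 0.6009, -0.7974), 0.7629)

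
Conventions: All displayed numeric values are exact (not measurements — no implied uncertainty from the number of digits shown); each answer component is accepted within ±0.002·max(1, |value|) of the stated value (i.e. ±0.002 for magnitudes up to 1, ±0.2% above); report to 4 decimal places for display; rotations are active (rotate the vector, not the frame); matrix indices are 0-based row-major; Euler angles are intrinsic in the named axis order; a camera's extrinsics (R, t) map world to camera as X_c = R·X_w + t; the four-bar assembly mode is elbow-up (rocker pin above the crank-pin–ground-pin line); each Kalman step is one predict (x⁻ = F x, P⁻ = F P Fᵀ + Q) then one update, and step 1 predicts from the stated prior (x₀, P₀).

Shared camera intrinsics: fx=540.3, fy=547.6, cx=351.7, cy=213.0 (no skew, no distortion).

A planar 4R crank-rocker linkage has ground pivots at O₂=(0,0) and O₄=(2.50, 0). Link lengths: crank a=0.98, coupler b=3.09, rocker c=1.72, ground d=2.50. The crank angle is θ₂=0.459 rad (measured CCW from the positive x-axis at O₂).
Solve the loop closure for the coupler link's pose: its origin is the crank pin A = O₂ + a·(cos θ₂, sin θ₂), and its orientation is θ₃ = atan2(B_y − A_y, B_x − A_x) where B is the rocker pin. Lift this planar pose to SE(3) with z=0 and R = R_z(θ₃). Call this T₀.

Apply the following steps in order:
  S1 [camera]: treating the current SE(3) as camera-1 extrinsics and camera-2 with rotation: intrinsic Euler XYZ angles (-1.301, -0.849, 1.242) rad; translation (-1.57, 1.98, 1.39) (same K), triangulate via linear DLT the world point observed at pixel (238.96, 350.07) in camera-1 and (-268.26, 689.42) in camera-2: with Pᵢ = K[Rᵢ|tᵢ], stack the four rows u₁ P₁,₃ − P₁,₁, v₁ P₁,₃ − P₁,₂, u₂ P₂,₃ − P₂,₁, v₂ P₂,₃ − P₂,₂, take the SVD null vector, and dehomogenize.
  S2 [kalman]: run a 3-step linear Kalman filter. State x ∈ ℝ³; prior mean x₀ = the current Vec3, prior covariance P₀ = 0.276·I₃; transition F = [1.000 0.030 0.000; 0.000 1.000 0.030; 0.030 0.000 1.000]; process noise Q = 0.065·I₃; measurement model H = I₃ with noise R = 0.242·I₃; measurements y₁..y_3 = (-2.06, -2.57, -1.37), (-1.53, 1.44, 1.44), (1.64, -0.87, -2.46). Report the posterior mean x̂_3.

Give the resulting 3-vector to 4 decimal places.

source (fourbar_fk): coupler pose = R=[0.9850 -0.1725 0.0000; 0.1725 0.9850 0.0000; 0.0000 0.0000 1.0000], t=(0.8786, 0.4342, 0.0000)
after S1 (triangulate): (-1.1676, 0.1195, 1.4001)
after S2 (kf_track): (-0.2750, -0.4214, -0.7488)

result = (-0.2750, -0.4214, -0.7488)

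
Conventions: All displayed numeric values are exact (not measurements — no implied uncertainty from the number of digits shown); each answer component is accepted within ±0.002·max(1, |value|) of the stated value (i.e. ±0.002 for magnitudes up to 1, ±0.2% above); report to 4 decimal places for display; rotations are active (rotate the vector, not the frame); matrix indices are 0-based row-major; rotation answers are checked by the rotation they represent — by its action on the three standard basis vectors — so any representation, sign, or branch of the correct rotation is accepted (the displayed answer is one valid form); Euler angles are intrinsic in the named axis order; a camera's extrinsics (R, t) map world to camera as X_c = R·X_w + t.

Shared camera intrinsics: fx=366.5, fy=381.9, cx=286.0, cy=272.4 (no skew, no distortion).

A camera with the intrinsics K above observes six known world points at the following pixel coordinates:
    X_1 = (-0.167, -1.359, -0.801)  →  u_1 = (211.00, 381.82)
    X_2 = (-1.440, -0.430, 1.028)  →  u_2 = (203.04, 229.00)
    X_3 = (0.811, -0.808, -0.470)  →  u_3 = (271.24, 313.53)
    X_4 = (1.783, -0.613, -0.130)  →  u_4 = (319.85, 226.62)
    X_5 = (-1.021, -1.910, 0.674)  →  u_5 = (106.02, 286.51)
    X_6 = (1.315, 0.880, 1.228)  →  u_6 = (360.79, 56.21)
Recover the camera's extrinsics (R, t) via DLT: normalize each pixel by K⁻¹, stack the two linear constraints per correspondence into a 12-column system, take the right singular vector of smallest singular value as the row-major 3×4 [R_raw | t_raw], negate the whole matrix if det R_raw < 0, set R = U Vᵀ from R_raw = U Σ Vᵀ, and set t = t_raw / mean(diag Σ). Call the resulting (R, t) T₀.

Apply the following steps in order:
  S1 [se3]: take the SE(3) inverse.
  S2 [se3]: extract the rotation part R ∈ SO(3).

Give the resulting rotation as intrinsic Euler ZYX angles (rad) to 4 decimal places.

source (pnp_recover): camera pose = R=[0.3346 0.8328 -0.4410; -0.2381 -0.3781 -0.8946; -0.9118 0.4044 0.0717], t=(0.0699, -0.2000, 4.1902)
after S1 (invert_se3): R=[0.3346 -0.2381 -0.9118; 0.8328 -0.3781 0.4044; -0.4410 -0.8946 0.0717], t=(3.7495, -1.8283, -0.4486)
after S2 (rot_of_se3): [0.3346 -0.2381 -0.9118; 0.8328 -0.3781 0.4044; -0.4410 -0.8946 0.0717]

rotation (euler_zyx) = (1.1887, 0.4568, -1.4908)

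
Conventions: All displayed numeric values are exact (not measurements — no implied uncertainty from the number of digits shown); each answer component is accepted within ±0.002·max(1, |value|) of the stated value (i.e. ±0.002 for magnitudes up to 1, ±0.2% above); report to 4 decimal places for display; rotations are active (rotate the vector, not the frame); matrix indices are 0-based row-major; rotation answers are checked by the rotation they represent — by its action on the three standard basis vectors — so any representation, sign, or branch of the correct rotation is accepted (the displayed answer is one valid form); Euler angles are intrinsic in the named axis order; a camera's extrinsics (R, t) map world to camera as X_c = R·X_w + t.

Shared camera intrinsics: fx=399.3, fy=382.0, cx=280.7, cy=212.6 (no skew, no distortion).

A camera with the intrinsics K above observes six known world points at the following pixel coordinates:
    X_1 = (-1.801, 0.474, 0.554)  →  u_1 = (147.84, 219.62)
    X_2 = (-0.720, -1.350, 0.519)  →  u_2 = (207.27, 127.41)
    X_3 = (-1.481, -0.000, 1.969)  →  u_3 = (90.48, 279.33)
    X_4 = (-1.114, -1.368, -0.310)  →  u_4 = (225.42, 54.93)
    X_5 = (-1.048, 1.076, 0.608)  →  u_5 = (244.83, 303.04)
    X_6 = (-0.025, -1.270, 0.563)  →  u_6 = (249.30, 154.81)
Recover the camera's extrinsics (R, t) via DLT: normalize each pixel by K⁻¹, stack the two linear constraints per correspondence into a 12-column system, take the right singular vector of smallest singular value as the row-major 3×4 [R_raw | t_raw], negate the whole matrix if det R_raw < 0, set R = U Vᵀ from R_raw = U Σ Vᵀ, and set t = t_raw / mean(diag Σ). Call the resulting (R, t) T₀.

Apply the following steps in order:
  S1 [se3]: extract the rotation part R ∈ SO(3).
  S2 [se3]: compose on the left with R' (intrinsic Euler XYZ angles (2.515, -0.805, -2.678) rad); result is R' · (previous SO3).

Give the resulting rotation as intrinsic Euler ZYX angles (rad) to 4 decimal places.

source (pnp_recover): camera pose = R=[0.6520 0.3525 -0.6714; 0.2528 0.7337 0.6307; 0.7149 -0.5809 0.3892], t=(0.4398, -0.1899, 4.1706)
after S1 (rot_of_se3): [0.6520 0.3525 -0.6714; 0.2528 0.7337 0.6307; 0.7149 -0.5809 0.3892]
after S2 (compose_so3): [-0.8411 0.4276 0.3311; 0.3275 0.8899 -0.3175; -0.4304 -0.1586 -0.8886]

rotation (euler_zyx) = (2.7703, 0.4450, -2.9650)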